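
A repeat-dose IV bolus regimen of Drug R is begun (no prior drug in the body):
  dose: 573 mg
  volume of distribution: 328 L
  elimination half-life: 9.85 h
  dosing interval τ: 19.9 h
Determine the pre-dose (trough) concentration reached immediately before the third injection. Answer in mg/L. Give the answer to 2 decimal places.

0.54 mg/L

C₀ per dose = Dose / Vd = 573 / 328 = 1.747 mg/L
k = ln2 / t½ = 0.693147 / 9.85 = 0.07037 h⁻¹
Fraction remaining after one interval: r = e^(−kτ) = e^(−0.07037 × 19.9) = 0.2465
Before dose 3, 2 doses have been given (aged 1τ, 2τ).
C_trough = C₀ × (r + r²) = 1.747 × (0.2465 + 0.06076) = 0.5368 mg/L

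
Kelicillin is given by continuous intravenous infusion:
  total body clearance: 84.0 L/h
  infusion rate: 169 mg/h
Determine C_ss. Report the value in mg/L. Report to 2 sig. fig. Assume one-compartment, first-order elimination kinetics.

At steady state Css = R₀ / CL = 169 / 84.00 = 2.012 mg/L

2.0 mg/L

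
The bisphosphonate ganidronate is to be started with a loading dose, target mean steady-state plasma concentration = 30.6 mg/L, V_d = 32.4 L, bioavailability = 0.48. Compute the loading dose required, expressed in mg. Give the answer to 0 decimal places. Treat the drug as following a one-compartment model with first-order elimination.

2066 mg

LD = Css × Vd / F = 30.6 × 32.4 / 0.48 = 2066 mg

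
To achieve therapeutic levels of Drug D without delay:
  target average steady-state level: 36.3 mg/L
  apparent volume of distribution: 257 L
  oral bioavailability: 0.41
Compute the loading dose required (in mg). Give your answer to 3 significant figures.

LD = Css × Vd / F = 36.3 × 257 / 0.41 = 22750 mg

22800 mg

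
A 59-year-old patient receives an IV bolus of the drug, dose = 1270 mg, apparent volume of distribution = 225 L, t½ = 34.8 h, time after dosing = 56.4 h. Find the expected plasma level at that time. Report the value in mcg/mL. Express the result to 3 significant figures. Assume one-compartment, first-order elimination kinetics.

1.84 mcg/mL

C₀ = Dose / Vd = 1270 / 225 = 5.644 mg/L
k = ln2 / t½ = 0.693147 / 34.8 = 0.01992 h⁻¹
C = C₀ · e^(−k·t) = 5.644 × e^(−0.01992 × 56.4)
  = 5.644 × 0.3251 = 1.835 mg/L
(1.835 mg/L = 1.835 mcg/mL)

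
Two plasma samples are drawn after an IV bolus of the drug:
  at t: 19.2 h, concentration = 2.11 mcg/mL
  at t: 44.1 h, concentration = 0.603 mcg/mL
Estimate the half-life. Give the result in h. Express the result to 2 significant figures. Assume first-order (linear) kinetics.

14 h

k = ln(C₁/C₂) / (t₂ − t₁) = ln(2.11/0.603) / (44.1 − 19.2)
  = 1.253 / 24.90 = 0.05032 h⁻¹
t½ = ln2 / k = 0.693147 / 0.05032 = 13.77 h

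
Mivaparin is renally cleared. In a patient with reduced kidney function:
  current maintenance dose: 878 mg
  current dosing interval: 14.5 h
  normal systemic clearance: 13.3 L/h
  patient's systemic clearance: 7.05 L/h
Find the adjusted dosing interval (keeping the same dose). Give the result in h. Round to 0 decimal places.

27 h

To keep the same average steady-state level, dosing rate must scale with clearance.
CL ratio = 7.05 / 13.3 = 0.5301
New interval (same dose) = 14.5 / 0.5301 = 27.35 h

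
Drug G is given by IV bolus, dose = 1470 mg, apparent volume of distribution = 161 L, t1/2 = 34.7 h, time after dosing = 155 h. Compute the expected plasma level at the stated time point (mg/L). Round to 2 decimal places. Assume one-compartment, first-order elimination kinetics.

C₀ = Dose / Vd = 1470 / 161 = 9.130 mg/L
k = ln2 / t½ = 0.693147 / 34.7 = 0.01998 h⁻¹
C = C₀ · e^(−k·t) = 9.130 × e^(−0.01998 × 155)
  = 9.130 × 0.04519 = 0.4126 mg/L

0.41 mg/L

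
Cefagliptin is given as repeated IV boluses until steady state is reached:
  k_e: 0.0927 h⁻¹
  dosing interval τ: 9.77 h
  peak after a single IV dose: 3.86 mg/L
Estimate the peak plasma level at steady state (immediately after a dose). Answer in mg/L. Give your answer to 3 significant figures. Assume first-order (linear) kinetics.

6.48 mg/L

e^(−kτ) = e^(−0.09270 × 9.77) = 0.4043
Accumulation ratio R = 1 / (1 − e^(−kτ)) = 1 / (1 − 0.4043) = 1.679
Steady-state peak = C₀ × R = 3.86 × 1.679 = 6.481 mg/L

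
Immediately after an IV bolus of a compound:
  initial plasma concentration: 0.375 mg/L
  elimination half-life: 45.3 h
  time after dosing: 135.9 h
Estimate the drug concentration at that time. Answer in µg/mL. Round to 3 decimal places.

0.047 µg/mL

k = ln2 / t½ = 0.693147 / 45.3 = 0.01530 h⁻¹
t / t½ = 135.9 / 45.3 = 3 half-lives
C = C₀ × (1/2)^3 = 0.3750 × 0.1250 = 0.04688 mg/L
(0.04688 mg/L = 0.04688 µg/mL)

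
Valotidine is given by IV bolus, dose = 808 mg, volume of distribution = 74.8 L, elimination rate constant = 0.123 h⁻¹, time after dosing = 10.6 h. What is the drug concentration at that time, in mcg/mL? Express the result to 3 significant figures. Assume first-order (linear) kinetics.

2.93 mcg/mL

C₀ = Dose / Vd = 808.0 / 74.8 = 10.80 mg/L
C = C₀ · e^(−k·t) = 10.80 × e^(−0.1230 × 10.6)
  = 10.80 × 0.2715 = 2.932 mg/L
(2.932 mg/L = 2.932 mcg/mL)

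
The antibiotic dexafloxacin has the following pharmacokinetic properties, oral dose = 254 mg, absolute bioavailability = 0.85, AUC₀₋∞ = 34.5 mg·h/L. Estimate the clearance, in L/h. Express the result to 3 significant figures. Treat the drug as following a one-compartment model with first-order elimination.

CL = F·Dose / AUC = 0.85 × 254 / 34.5 = 6.258 L/h

6.26 L/h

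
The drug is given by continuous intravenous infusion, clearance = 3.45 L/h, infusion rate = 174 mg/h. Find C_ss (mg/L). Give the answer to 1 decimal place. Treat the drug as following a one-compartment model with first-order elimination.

At steady state Css = R₀ / CL = 174 / 3.450 = 50.43 mg/L

50.4 mg/L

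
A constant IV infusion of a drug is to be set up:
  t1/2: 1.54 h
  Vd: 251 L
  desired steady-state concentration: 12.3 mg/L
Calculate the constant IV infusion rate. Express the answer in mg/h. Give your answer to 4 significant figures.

1390 mg/h

k = ln2 / t½ = 0.693147 / 1.54 = 0.4501 h⁻¹
CL = k × Vd = 0.4501 × 251 = 113.0 L/h
At steady state, infusion rate R₀ = Css × CL = 12.3 × 113.0 = 1390 mg/h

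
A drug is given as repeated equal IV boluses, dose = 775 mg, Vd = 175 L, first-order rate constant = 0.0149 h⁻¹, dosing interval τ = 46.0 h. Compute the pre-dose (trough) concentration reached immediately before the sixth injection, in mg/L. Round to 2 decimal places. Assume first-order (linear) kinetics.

4.35 mg/L

C₀ per dose = Dose / Vd = 775 / 175 = 4.429 mg/L
Fraction remaining after one interval: r = e^(−kτ) = e^(−0.01490 × 46.0) = 0.5039
Before dose 6, 5 doses have been given (aged 1τ, 2τ, 3τ, 4τ, 5τ).
C_trough = C₀ × (r + r² + … + r^5) = C₀ × r(1−r^5)/(1−r)
        = 4.429 × 0.5039 × (1 − 0.03249) / (1 − 0.5039) = 4.352 mg/L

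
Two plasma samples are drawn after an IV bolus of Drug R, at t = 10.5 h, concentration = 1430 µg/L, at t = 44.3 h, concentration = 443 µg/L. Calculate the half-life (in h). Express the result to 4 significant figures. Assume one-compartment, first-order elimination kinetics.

k = ln(C₁/C₂) / (t₂ − t₁) = ln(1430/443) / (44.3 − 10.5)
  = 1.172 / 33.80 = 0.03467 h⁻¹
t½ = ln2 / k = 0.693147 / 0.03467 = 19.99 h

19.99 h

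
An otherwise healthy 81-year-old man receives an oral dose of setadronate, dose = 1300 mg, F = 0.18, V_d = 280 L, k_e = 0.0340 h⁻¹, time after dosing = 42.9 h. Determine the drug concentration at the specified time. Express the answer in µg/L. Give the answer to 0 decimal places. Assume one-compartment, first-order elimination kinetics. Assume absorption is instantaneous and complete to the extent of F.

194 µg/L

Amount reaching circulation = F × Dose = 0.18 × 1300 = 234.0 mg
C₀ = F·Dose / Vd = 234.0 / 280 = 0.8357 mg/L
C = C₀ · e^(−k·t) = 0.8357 × e^(−0.03400 × 42.9)
  = 0.8357 × 0.2326 = 0.1944 mg/L
Convert: 0.1944 mg/L × 1000 = 194.4 µg/L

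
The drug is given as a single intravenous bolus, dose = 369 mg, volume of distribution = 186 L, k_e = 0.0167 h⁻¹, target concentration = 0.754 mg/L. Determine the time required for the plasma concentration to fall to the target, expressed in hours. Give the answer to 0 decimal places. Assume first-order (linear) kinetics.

C₀ = Dose / Vd = 369.0 / 186 = 1.984 mg/L
t = ln(C₀ / C) / k = ln(1.984 / 0.754) / 0.01670
  = ln(2.631) / 0.01670 = 0.9674 / 0.01670 = 57.93 h

58 h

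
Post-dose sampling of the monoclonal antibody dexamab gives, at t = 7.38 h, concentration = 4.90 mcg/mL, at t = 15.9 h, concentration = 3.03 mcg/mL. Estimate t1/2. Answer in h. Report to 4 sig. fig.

k = ln(C₁/C₂) / (t₂ − t₁) = ln(4.90/3.03) / (15.9 − 7.38)
  = 0.4807 / 8.520 = 0.05642 h⁻¹
t½ = ln2 / k = 0.693147 / 0.05642 = 12.29 h

12.29 h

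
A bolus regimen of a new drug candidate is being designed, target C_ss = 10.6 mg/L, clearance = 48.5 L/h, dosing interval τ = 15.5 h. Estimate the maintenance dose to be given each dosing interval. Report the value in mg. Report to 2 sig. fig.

At steady state, Dose/τ = Css × CL.
Dose = Css × CL × τ = 10.6 × 48.50 × 15.5 = 7969 mg

8000 mg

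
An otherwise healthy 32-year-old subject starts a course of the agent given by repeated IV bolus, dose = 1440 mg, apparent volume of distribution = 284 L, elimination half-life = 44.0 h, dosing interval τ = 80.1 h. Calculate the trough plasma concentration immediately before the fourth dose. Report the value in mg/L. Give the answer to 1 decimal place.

2.0 mg/L

C₀ per dose = Dose / Vd = 1440 / 284 = 5.070 mg/L
k = ln2 / t½ = 0.693147 / 44.0 = 0.01575 h⁻¹
Fraction remaining after one interval: r = e^(−kτ) = e^(−0.01575 × 80.1) = 0.2832
Before dose 4, 3 doses have been given (aged 1τ, 2τ, 3τ).
C_trough = C₀ × (r + r² + … + r^3) = C₀ × r(1−r^3)/(1−r)
        = 5.070 × 0.2832 × (1 − 0.02271) / (1 − 0.2832) = 1.958 mg/L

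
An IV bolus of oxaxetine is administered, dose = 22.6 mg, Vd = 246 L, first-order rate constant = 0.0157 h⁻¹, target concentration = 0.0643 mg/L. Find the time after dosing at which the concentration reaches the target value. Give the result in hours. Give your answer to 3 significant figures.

22.7 h

C₀ = Dose / Vd = 22.60 / 246 = 0.09187 mg/L
t = ln(C₀ / C) / k = ln(0.09187 / 0.0643) / 0.01570
  = ln(1.429) / 0.01570 = 0.3570 / 0.01570 = 22.74 h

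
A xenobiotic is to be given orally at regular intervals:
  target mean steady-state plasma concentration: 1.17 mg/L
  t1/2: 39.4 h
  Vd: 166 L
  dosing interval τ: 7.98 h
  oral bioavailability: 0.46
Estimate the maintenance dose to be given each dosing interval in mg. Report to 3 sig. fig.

k = ln2 / t½ = 0.693147 / 39.4 = 0.01759 h⁻¹
CL = k × Vd = 0.01759 × 166 = 2.920 L/h
At steady state, F × (Dose/τ) = Css × CL.
Dose = Css × CL × τ / F = 1.17 × 2.920 × 7.98 / 0.46 = 59.27 mg

59.3 mg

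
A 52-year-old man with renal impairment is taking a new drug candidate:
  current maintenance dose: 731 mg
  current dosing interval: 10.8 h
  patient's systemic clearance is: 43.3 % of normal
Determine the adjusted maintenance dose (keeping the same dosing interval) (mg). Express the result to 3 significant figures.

To keep the same average steady-state level, dosing rate must scale with clearance.
CL ratio = 43.3 / 100 = 0.4330
New dose (same interval) = 731 × 0.4330 = 316.5 mg

317 mg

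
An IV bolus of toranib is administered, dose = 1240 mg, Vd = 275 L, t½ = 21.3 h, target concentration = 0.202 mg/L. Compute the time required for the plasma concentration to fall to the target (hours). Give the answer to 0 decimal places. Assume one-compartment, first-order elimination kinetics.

95 h

C₀ = Dose / Vd = 1240 / 275 = 4.509 mg/L
k = ln2 / t½ = 0.693147 / 21.3 = 0.03254 h⁻¹
t = ln(C₀ / C) / k = ln(4.509 / 0.202) / 0.03254
  = ln(22.32) / 0.03254 = 3.105 / 0.03254 = 95.42 h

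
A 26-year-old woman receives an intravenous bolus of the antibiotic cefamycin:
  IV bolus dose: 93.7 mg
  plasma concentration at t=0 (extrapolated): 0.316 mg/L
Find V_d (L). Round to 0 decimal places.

Vd = Dose / C₀ = 93.70 / 0.316 = 296.5 L

297 L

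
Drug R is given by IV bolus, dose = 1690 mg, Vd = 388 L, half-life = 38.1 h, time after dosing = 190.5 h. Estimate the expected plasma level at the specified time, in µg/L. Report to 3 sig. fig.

136 µg/L

C₀ = Dose / Vd = 1690 / 388 = 4.356 mg/L
k = ln2 / t½ = 0.693147 / 38.1 = 0.01819 h⁻¹
t / t½ = 190.5 / 38.1 = 5 half-lives
C = C₀ × (1/2)^5 = 4.356 × 0.03125 = 0.1361 mg/L
Convert: 0.1361 mg/L × 1000 = 136.1 µg/L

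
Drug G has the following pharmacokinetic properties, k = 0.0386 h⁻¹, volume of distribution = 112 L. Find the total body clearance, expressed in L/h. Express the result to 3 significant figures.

4.32 L/h

CL = k × Vd = 0.0386 × 112 = 4.323 L/h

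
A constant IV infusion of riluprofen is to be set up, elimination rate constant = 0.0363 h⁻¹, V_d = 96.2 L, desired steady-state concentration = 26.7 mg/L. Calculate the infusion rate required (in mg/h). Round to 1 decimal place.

93.2 mg/h

CL = k × Vd = 0.03630 × 96.2 = 3.492 L/h
At steady state, infusion rate R₀ = Css × CL = 26.7 × 3.492 = 93.24 mg/h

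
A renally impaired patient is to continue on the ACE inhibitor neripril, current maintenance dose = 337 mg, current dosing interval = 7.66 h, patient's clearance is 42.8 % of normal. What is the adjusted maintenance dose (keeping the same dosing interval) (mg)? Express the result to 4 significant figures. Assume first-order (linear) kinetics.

144.2 mg

To keep the same average steady-state level, dosing rate must scale with clearance.
CL ratio = 42.8 / 100 = 0.4280
New dose (same interval) = 337 × 0.4280 = 144.2 mg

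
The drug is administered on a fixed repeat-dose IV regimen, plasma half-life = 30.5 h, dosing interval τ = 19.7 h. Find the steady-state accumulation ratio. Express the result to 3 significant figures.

2.77

k = ln2 / t½ = 0.693147 / 30.5 = 0.02273 h⁻¹
e^(−kτ) = e^(−0.02273 × 19.7) = 0.6390
Accumulation ratio R = 1 / (1 − e^(−kτ)) = 1 / (1 − 0.6390) = 2.770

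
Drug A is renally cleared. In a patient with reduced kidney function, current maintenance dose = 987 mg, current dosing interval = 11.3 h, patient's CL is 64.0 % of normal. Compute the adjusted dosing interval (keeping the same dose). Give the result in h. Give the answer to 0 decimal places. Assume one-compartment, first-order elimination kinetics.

18 h

To keep the same average steady-state level, dosing rate must scale with clearance.
CL ratio = 64.0 / 100 = 0.6400
New interval (same dose) = 11.3 / 0.6400 = 17.66 h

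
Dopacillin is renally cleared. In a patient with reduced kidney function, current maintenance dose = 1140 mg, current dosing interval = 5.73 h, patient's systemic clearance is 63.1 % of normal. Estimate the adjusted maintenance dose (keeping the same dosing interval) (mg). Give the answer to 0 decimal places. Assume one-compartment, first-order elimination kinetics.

719 mg

To keep the same average steady-state level, dosing rate must scale with clearance.
CL ratio = 63.1 / 100 = 0.6310
New dose (same interval) = 1140 × 0.6310 = 719.3 mg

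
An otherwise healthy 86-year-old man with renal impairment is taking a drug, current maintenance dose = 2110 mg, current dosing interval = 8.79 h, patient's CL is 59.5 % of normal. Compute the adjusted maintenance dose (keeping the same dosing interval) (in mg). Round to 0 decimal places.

To keep the same average steady-state level, dosing rate must scale with clearance.
CL ratio = 59.5 / 100 = 0.5950
New dose (same interval) = 2110 × 0.5950 = 1255 mg

1255 mg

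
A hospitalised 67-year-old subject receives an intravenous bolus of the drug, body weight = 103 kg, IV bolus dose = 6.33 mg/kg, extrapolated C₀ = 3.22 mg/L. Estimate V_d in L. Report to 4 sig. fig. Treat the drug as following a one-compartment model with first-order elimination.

Dose = 6.33 × 103 = 652.0 mg
Vd = Dose / C₀ = 652.0 / 3.22 = 202.5 L

202.5 L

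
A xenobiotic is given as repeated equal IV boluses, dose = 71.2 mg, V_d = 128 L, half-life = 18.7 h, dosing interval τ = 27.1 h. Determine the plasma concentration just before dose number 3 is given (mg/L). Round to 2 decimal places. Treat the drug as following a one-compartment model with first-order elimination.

C₀ per dose = Dose / Vd = 71.2 / 128 = 0.5563 mg/L
k = ln2 / t½ = 0.693147 / 18.7 = 0.03707 h⁻¹
Fraction remaining after one interval: r = e^(−kτ) = e^(−0.03707 × 27.1) = 0.3662
Before dose 3, 2 doses have been given (aged 1τ, 2τ).
C_trough = C₀ × (r + r²) = 0.5563 × (0.3662 + 0.1341) = 0.2783 mg/L

0.28 mg/L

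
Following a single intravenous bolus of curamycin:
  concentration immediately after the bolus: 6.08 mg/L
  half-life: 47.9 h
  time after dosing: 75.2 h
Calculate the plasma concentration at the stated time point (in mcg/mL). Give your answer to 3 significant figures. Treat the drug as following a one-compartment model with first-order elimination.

2.05 mcg/mL

k = ln2 / t½ = 0.693147 / 47.9 = 0.01447 h⁻¹
C = C₀ · e^(−k·t) = 6.080 × e^(−0.01447 × 75.2)
  = 6.080 × 0.3368 = 2.048 mg/L
(2.048 mg/L = 2.048 mcg/mL)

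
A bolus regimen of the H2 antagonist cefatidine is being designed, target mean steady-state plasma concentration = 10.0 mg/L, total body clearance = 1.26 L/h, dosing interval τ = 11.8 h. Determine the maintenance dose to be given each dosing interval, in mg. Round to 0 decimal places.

At steady state, Dose/τ = Css × CL.
Dose = Css × CL × τ = 10.0 × 1.260 × 11.8 = 148.7 mg

149 mg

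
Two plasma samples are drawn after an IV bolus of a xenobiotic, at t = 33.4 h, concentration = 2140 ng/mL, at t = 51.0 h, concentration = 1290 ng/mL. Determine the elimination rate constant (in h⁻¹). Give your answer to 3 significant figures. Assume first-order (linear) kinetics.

k = ln(C₁/C₂) / (t₂ − t₁) = ln(2140/1290) / (51.0 − 33.4)
  = 0.5062 / 17.60 = 0.02876 h⁻¹

0.0288 h⁻¹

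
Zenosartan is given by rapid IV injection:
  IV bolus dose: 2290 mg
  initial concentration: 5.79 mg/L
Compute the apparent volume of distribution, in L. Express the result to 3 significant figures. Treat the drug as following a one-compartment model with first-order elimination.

396 L

Vd = Dose / C₀ = 2290 / 5.79 = 395.5 L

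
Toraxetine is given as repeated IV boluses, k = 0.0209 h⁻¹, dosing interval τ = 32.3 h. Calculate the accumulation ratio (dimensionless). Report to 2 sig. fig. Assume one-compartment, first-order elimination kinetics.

e^(−kτ) = e^(−0.02090 × 32.3) = 0.5091
Accumulation ratio R = 1 / (1 − e^(−kτ)) = 1 / (1 − 0.5091) = 2.037

2.0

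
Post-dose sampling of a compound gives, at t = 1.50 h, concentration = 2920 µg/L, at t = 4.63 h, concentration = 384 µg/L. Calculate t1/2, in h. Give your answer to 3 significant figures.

1.07 h

k = ln(C₁/C₂) / (t₂ − t₁) = ln(2920/384) / (4.63 − 1.50)
  = 2.029 / 3.130 = 0.6482 h⁻¹
t½ = ln2 / k = 0.693147 / 0.6482 = 1.069 h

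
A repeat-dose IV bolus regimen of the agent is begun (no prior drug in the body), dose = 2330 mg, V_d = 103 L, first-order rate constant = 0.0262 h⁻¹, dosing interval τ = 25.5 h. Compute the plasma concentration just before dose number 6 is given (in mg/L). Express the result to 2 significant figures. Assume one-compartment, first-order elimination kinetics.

23 mg/L

C₀ per dose = Dose / Vd = 2330 / 103 = 22.62 mg/L
Fraction remaining after one interval: r = e^(−kτ) = e^(−0.02620 × 25.5) = 0.5127
Before dose 6, 5 doses have been given (aged 1τ, 2τ, 3τ, 4τ, 5τ).
C_trough = C₀ × (r + r² + … + r^5) = C₀ × r(1−r^5)/(1−r)
        = 22.62 × 0.5127 × (1 − 0.03543) / (1 − 0.5127) = 22.96 mg/L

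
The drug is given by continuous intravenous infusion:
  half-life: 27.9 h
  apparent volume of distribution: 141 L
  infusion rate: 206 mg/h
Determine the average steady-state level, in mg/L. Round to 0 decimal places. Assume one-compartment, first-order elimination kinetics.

k = ln2 / t½ = 0.693147 / 27.9 = 0.02484 h⁻¹
CL = k × Vd = 0.02484 × 141 = 3.502 L/h
At steady state Css = R₀ / CL = 206 / 3.502 = 58.82 mg/L

59 mg/L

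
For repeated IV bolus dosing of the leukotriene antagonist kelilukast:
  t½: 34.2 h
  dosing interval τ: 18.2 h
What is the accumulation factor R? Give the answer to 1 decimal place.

k = ln2 / t½ = 0.693147 / 34.2 = 0.02027 h⁻¹
e^(−kτ) = e^(−0.02027 × 18.2) = 0.6915
Accumulation ratio R = 1 / (1 − e^(−kτ)) = 1 / (1 − 0.6915) = 3.241

3.2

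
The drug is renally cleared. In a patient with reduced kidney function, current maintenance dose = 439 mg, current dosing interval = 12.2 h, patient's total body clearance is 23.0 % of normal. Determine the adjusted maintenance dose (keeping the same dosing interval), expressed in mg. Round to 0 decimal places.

101 mg

To keep the same average steady-state level, dosing rate must scale with clearance.
CL ratio = 23.0 / 100 = 0.2300
New dose (same interval) = 439 × 0.2300 = 101.0 mg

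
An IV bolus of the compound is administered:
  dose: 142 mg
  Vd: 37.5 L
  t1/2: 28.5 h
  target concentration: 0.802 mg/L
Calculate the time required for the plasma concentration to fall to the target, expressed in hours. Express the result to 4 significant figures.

63.82 h

C₀ = Dose / Vd = 142.0 / 37.5 = 3.787 mg/L
k = ln2 / t½ = 0.693147 / 28.5 = 0.02432 h⁻¹
t = ln(C₀ / C) / k = ln(3.787 / 0.802) / 0.02432
  = ln(4.722) / 0.02432 = 1.552 / 0.02432 = 63.82 h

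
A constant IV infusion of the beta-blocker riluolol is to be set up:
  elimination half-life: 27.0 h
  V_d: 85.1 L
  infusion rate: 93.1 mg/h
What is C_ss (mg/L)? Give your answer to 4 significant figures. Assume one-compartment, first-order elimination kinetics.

k = ln2 / t½ = 0.693147 / 27.0 = 0.02567 h⁻¹
CL = k × Vd = 0.02567 × 85.1 = 2.185 L/h
At steady state Css = R₀ / CL = 93.1 / 2.185 = 42.61 mg/L

42.61 mg/L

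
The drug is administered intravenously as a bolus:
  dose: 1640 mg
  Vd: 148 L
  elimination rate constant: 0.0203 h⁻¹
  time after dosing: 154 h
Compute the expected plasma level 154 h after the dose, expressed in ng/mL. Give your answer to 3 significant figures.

486 ng/mL

C₀ = Dose / Vd = 1640 / 148 = 11.08 mg/L
C = C₀ · e^(−k·t) = 11.08 × e^(−0.02030 × 154)
  = 11.08 × 0.04388 = 0.4862 mg/L
Convert: 0.4862 mg/L × 1000 = 486.2 ng/mL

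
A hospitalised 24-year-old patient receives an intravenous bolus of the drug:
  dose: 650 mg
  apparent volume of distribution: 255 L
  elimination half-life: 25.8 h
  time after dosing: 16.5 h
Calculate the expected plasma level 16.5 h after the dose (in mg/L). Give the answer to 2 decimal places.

1.64 mg/L

C₀ = Dose / Vd = 650.0 / 255 = 2.549 mg/L
k = ln2 / t½ = 0.693147 / 25.8 = 0.02687 h⁻¹
C = C₀ · e^(−k·t) = 2.549 × e^(−0.02687 × 16.5)
  = 2.549 × 0.6419 = 1.636 mg/L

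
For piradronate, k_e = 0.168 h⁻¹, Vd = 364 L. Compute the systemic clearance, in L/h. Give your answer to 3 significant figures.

61.2 L/h

CL = k × Vd = 0.168 × 364 = 61.15 L/h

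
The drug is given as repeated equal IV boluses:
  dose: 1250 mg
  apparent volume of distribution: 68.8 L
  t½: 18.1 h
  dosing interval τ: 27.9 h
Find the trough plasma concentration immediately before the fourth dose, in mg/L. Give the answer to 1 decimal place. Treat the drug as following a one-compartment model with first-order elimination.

C₀ per dose = Dose / Vd = 1250 / 68.8 = 18.17 mg/L
k = ln2 / t½ = 0.693147 / 18.1 = 0.03830 h⁻¹
Fraction remaining after one interval: r = e^(−kτ) = e^(−0.03830 × 27.9) = 0.3435
Before dose 4, 3 doses have been given (aged 1τ, 2τ, 3τ).
C_trough = C₀ × (r + r² + … + r^3) = C₀ × r(1−r^3)/(1−r)
        = 18.17 × 0.3435 × (1 − 0.04053) / (1 − 0.3435) = 9.122 mg/L

9.1 mg/L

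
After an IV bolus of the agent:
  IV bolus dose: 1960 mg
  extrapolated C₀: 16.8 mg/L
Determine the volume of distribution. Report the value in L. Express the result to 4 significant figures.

116.7 L

Vd = Dose / C₀ = 1960 / 16.8 = 116.7 L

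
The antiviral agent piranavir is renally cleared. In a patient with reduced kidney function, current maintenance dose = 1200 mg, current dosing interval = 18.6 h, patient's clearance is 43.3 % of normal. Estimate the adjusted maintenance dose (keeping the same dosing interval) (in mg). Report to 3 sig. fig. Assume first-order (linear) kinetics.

520 mg

To keep the same average steady-state level, dosing rate must scale with clearance.
CL ratio = 43.3 / 100 = 0.4330
New dose (same interval) = 1200 × 0.4330 = 519.6 mg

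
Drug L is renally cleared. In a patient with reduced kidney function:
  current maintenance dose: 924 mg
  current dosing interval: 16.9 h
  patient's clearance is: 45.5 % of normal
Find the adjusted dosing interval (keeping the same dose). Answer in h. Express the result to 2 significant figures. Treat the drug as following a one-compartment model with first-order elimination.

To keep the same average steady-state level, dosing rate must scale with clearance.
CL ratio = 45.5 / 100 = 0.4550
New interval (same dose) = 16.9 / 0.4550 = 37.14 h

37 h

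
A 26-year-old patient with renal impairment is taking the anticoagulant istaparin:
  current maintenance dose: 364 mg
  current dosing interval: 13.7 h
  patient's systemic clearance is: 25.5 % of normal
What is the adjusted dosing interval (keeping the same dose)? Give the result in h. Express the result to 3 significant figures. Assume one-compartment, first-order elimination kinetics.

To keep the same average steady-state level, dosing rate must scale with clearance.
CL ratio = 25.5 / 100 = 0.2550
New interval (same dose) = 13.7 / 0.2550 = 53.73 h

53.7 h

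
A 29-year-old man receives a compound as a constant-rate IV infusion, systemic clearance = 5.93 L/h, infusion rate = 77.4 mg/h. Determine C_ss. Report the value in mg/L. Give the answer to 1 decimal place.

13.1 mg/L

At steady state Css = R₀ / CL = 77.4 / 5.930 = 13.05 mg/L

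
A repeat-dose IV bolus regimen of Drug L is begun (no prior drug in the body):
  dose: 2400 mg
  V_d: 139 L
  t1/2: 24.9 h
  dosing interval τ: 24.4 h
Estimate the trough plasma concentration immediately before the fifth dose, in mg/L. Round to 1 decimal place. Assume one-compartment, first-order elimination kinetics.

16.6 mg/L

C₀ per dose = Dose / Vd = 2400 / 139 = 17.27 mg/L
k = ln2 / t½ = 0.693147 / 24.9 = 0.02784 h⁻¹
Fraction remaining after one interval: r = e^(−kτ) = e^(−0.02784 × 24.4) = 0.5070
Before dose 5, 4 doses have been given (aged 1τ, 2τ, 3τ, 4τ).
C_trough = C₀ × (r + r² + … + r^4) = C₀ × r(1−r^4)/(1−r)
        = 17.27 × 0.5070 × (1 − 0.06607) / (1 − 0.5070) = 16.59 mg/L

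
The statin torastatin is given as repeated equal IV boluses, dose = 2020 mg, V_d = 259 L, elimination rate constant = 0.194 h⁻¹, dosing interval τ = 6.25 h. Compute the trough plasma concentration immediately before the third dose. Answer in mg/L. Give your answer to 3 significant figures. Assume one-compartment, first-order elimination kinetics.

3.01 mg/L

C₀ per dose = Dose / Vd = 2020 / 259 = 7.799 mg/L
Fraction remaining after one interval: r = e^(−kτ) = e^(−0.1940 × 6.25) = 0.2975
Before dose 3, 2 doses have been given (aged 1τ, 2τ).
C_trough = C₀ × (r + r²) = 7.799 × (0.2975 + 0.08851) = 3.010 mg/L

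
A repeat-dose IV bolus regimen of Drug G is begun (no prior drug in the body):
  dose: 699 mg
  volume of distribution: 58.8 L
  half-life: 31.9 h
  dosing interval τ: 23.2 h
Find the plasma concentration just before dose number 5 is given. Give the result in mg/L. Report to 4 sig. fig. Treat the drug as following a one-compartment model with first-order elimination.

15.72 mg/L

C₀ per dose = Dose / Vd = 699 / 58.8 = 11.89 mg/L
k = ln2 / t½ = 0.693147 / 31.9 = 0.02173 h⁻¹
Fraction remaining after one interval: r = e^(−kτ) = e^(−0.02173 × 23.2) = 0.6040
Before dose 5, 4 doses have been given (aged 1τ, 2τ, 3τ, 4τ).
C_trough = C₀ × (r + r² + … + r^4) = C₀ × r(1−r^4)/(1−r)
        = 11.89 × 0.6040 × (1 − 0.1331) / (1 − 0.6040) = 15.72 mg/L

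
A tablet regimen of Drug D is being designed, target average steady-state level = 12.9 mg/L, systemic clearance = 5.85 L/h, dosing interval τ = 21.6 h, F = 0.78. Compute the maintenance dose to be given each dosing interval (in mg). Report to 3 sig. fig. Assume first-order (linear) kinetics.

2090 mg

At steady state, F × (Dose/τ) = Css × CL.
Dose = Css × CL × τ / F = 12.9 × 5.850 × 21.6 / 0.78 = 2090 mg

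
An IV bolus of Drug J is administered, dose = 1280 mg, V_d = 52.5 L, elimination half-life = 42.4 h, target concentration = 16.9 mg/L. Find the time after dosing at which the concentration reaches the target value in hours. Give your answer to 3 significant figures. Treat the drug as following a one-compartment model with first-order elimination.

22.4 h

C₀ = Dose / Vd = 1280 / 52.5 = 24.38 mg/L
k = ln2 / t½ = 0.693147 / 42.4 = 0.01635 h⁻¹
t = ln(C₀ / C) / k = ln(24.38 / 16.9) / 0.01635
  = ln(1.443) / 0.01635 = 0.3667 / 0.01635 = 22.43 h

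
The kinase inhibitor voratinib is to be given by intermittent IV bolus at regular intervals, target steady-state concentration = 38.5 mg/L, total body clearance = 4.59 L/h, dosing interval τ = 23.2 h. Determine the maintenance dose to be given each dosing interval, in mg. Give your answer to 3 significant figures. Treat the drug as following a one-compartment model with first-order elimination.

4100 mg

At steady state, Dose/τ = Css × CL.
Dose = Css × CL × τ = 38.5 × 4.590 × 23.2 = 4100 mg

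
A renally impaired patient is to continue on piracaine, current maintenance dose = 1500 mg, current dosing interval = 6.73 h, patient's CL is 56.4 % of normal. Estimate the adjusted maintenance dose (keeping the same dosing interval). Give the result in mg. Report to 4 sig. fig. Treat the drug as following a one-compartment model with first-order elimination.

846.0 mg

To keep the same average steady-state level, dosing rate must scale with clearance.
CL ratio = 56.4 / 100 = 0.5640
New dose (same interval) = 1500 × 0.5640 = 846.0 mg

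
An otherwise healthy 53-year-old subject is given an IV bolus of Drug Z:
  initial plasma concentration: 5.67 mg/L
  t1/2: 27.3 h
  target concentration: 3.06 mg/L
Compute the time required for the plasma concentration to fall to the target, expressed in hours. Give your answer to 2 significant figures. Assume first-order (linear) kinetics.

24 h

k = ln2 / t½ = 0.693147 / 27.3 = 0.02539 h⁻¹
t = ln(C₀ / C) / k = ln(5.670 / 3.06) / 0.02539
  = ln(1.853) / 0.02539 = 0.6168 / 0.02539 = 24.29 h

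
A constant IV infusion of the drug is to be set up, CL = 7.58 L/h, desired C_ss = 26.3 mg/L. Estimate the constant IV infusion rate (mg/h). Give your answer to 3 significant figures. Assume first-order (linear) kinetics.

At steady state, infusion rate R₀ = Css × CL = 26.3 × 7.580 = 199.4 mg/h

199 mg/h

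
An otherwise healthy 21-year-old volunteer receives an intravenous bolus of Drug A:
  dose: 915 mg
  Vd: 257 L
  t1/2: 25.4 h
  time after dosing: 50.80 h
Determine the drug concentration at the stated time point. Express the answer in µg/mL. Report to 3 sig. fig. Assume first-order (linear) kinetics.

0.890 µg/mL

C₀ = Dose / Vd = 915.0 / 257 = 3.560 mg/L
k = ln2 / t½ = 0.693147 / 25.4 = 0.02729 h⁻¹
t / t½ = 50.80 / 25.4 = 2 half-lives
C = C₀ × (1/2)^2 = 3.560 × 0.2500 = 0.8900 mg/L
(0.8900 mg/L = 0.8900 µg/mL)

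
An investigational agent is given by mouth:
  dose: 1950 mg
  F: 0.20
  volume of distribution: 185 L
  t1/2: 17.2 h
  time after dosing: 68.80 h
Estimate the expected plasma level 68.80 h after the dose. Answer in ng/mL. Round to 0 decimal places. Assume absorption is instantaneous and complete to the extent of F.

132 ng/mL

Amount reaching circulation = F × Dose = 0.20 × 1950 = 390.0 mg
C₀ = F·Dose / Vd = 390.0 / 185 = 2.108 mg/L
k = ln2 / t½ = 0.693147 / 17.2 = 0.04030 h⁻¹
t / t½ = 68.80 / 17.2 = 4 half-lives
C = C₀ × (1/2)^4 = 2.108 × 0.06250 = 0.1318 mg/L
Convert: 0.1318 mg/L × 1000 = 131.8 ng/mL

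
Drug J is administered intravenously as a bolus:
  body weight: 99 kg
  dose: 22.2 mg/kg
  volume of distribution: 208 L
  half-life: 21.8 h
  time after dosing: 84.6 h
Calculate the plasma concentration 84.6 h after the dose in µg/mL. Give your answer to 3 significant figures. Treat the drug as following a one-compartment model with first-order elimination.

Total dose = 22.2 × 99 = 2198 mg
C₀ = Dose / Vd = 2198 / 208 = 10.57 mg/L
k = ln2 / t½ = 0.693147 / 21.8 = 0.03180 h⁻¹
C = C₀ · e^(−k·t) = 10.57 × e^(−0.03180 × 84.6)
  = 10.57 × 0.06786 = 0.7173 mg/L
(0.7173 mg/L = 0.7173 µg/mL)

0.717 µg/mL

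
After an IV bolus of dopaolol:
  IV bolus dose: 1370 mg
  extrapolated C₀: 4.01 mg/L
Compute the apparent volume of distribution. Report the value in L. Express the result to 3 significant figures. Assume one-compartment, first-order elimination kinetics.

342 L

Vd = Dose / C₀ = 1370 / 4.01 = 341.6 L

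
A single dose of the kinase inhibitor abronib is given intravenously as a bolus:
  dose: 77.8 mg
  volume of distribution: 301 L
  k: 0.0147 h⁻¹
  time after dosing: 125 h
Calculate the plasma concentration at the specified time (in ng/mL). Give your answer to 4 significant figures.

C₀ = Dose / Vd = 77.80 / 301 = 0.2585 mg/L
C = C₀ · e^(−k·t) = 0.2585 × e^(−0.01470 × 125)
  = 0.2585 × 0.1592 = 0.04115 mg/L
Convert: 0.04115 mg/L × 1000 = 41.15 ng/mL

41.15 ng/mL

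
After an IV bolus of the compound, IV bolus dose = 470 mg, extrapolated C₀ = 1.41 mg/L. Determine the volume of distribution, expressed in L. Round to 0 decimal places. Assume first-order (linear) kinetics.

Vd = Dose / C₀ = 470.0 / 1.41 = 333.3 L

333 L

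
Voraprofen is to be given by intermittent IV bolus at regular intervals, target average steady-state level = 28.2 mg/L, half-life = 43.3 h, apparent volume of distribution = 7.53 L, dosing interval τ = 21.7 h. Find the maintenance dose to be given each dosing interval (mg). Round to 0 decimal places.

74 mg

k = ln2 / t½ = 0.693147 / 43.3 = 0.01601 h⁻¹
CL = k × Vd = 0.01601 × 7.53 = 0.1206 L/h
At steady state, Dose/τ = Css × CL.
Dose = Css × CL × τ = 28.2 × 0.1206 × 21.7 = 73.80 mg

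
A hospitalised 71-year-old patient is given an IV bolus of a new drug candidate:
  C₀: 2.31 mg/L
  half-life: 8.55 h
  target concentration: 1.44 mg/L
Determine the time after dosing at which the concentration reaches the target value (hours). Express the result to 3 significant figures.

k = ln2 / t½ = 0.693147 / 8.55 = 0.08107 h⁻¹
t = ln(C₀ / C) / k = ln(2.310 / 1.44) / 0.08107
  = ln(1.604) / 0.08107 = 0.4725 / 0.08107 = 5.828 h

5.83 h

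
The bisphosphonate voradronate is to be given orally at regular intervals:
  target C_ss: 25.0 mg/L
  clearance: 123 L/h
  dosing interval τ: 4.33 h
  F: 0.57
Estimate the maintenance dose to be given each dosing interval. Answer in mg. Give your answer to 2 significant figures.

23000 mg

At steady state, F × (Dose/τ) = Css × CL.
Dose = Css × CL × τ / F = 25.0 × 123.0 × 4.33 / 0.57 = 23360 mg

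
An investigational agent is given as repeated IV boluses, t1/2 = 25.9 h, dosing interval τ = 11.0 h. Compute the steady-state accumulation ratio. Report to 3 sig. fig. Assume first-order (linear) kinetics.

3.92

k = ln2 / t½ = 0.693147 / 25.9 = 0.02676 h⁻¹
e^(−kτ) = e^(−0.02676 × 11.0) = 0.7450
Accumulation ratio R = 1 / (1 − e^(−kτ)) = 1 / (1 − 0.7450) = 3.922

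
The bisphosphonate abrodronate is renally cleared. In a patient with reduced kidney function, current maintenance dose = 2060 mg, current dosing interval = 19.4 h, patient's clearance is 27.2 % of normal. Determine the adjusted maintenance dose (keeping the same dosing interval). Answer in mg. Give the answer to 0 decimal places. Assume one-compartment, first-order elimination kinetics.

To keep the same average steady-state level, dosing rate must scale with clearance.
CL ratio = 27.2 / 100 = 0.2720
New dose (same interval) = 2060 × 0.2720 = 560.3 mg

560 mg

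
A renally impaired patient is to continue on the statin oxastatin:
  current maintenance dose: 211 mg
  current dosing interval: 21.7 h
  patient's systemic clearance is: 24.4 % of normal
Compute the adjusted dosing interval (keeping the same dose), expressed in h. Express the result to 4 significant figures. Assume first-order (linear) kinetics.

88.93 h

To keep the same average steady-state level, dosing rate must scale with clearance.
CL ratio = 24.4 / 100 = 0.2440
New interval (same dose) = 21.7 / 0.2440 = 88.93 h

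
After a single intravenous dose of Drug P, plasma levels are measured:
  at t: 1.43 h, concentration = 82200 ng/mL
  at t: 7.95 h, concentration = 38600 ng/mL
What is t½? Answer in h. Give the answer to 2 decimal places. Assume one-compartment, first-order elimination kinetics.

k = ln(C₁/C₂) / (t₂ − t₁) = ln(82200/38600) / (7.95 − 1.43)
  = 0.7559 / 6.520 = 0.1159 h⁻¹
t½ = ln2 / k = 0.693147 / 0.1159 = 5.981 h

5.98 h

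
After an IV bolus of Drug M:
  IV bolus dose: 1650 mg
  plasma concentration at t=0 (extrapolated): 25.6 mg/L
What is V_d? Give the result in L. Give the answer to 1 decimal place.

Vd = Dose / C₀ = 1650 / 25.6 = 64.45 L

64.5 L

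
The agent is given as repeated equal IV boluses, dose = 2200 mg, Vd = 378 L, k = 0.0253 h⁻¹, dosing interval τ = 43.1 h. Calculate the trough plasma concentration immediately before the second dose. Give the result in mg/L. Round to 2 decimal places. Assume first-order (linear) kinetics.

C₀ per dose = Dose / Vd = 2200 / 378 = 5.820 mg/L
Fraction remaining after one interval: r = e^(−kτ) = e^(−0.02530 × 43.1) = 0.3361
Before dose 2, 1 dose has been given (aged 1τ).
C_trough = C₀ × r = 5.820 × 0.3361 = 1.956 mg/L

1.96 mg/L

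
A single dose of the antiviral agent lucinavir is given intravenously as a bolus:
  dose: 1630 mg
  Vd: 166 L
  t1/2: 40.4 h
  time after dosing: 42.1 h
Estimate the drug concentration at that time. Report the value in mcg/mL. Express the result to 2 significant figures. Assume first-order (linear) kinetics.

C₀ = Dose / Vd = 1630 / 166 = 9.819 mg/L
k = ln2 / t½ = 0.693147 / 40.4 = 0.01716 h⁻¹
C = C₀ · e^(−k·t) = 9.819 × e^(−0.01716 × 42.1)
  = 9.819 × 0.4856 = 4.768 mg/L
(4.768 mg/L = 4.768 mcg/mL)

4.8 mcg/mL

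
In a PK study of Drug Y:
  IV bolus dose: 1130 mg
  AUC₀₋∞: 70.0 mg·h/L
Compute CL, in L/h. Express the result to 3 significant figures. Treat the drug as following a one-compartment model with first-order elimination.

16.1 L/h

CL = Dose / AUC = 1130 / 70.0 = 16.14 L/h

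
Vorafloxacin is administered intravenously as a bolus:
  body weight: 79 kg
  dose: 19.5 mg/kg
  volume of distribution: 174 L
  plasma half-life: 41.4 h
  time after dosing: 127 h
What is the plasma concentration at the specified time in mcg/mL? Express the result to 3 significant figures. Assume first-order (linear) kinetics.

Total dose = 19.5 × 79 = 1541 mg
C₀ = Dose / Vd = 1541 / 174 = 8.856 mg/L
k = ln2 / t½ = 0.693147 / 41.4 = 0.01674 h⁻¹
C = C₀ · e^(−k·t) = 8.856 × e^(−0.01674 × 127)
  = 8.856 × 0.1193 = 1.057 mg/L
(1.057 mg/L = 1.057 mcg/mL)

1.06 mcg/mL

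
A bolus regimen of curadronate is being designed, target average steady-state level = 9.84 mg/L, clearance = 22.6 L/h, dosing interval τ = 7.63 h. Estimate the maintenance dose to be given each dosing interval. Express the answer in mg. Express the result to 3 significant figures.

1700 mg

At steady state, Dose/τ = Css × CL.
Dose = Css × CL × τ = 9.84 × 22.60 × 7.63 = 1697 mg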